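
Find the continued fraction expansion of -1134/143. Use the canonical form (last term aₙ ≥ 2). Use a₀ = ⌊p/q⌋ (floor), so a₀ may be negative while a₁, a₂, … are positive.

[-8; 14, 3, 3]

-1134 = -8*143 + 10
143 = 14*10 + 3
10 = 3*3 + 1
3 = 3*1 + 0  (stop)
So -1134/143 = [-8; 14, 3, 3].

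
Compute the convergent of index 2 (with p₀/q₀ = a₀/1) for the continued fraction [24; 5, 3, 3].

Using pₖ = aₖpₖ₋₁ + pₖ₋₂, qₖ = aₖqₖ₋₁ + qₖ₋₂ (with p₋₁=1, p₋₂=0, q₋₁=0, q₋₂=1):
  k=0: a=24, p=24, q=1
  k=1: a=5, p=121, q=5
  k=2: a=3, p=387, q=16

387/16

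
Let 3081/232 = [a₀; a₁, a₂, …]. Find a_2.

3081 = 13·232 + 65   →  a_0 = 13
232 = 3·65 + 37   →  a_1 = 3
65 = 1·37 + 28   →  a_2 = 1

1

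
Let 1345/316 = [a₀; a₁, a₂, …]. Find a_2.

1345 = 4·316 + 81   →  a_0 = 4
316 = 3·81 + 73   →  a_1 = 3
81 = 1·73 + 8   →  a_2 = 1

1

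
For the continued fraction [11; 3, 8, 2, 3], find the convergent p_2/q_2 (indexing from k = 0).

283/25

Using pₖ = aₖpₖ₋₁ + pₖ₋₂, qₖ = aₖqₖ₋₁ + qₖ₋₂ (with p₋₁=1, p₋₂=0, q₋₁=0, q₋₂=1):
  k=0: a=11, p=11, q=1
  k=1: a=3, p=34, q=3
  k=2: a=8, p=283, q=25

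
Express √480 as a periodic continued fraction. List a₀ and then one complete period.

a₀ = ⌊√480⌋ = 21.
With m₀=0, d₀=1 and mₖ₊₁ = dₖaₖ − mₖ, dₖ₊₁ = (n − mₖ₊₁²)/dₖ, aₖ₊₁ = ⌊(a₀+mₖ₊₁)/dₖ₊₁⌋:
  k=1: m=21, d=39, a=1
  k=2: m=18, d=4, a=9
  k=3: m=18, d=39, a=1
  k=4: m=21, d=1, a=42
d=1 and a=2a₀=42 at k=4, so the next step gives (m, d) = (21, 39) again — its k=1 value — and the period has length 4.

[21; 1, 9, 1, 42]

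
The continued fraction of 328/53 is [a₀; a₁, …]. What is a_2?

3

328 = 6·53 + 10   →  a_0 = 6
53 = 5·10 + 3   →  a_1 = 5
10 = 3·3 + 1   →  a_2 = 3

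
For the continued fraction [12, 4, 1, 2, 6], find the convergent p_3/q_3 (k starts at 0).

171/14

Using pₖ = aₖpₖ₋₁ + pₖ₋₂, qₖ = aₖqₖ₋₁ + qₖ₋₂ (with p₋₁=1, p₋₂=0, q₋₁=0, q₋₂=1):
  k=0: a=12, p=12, q=1
  k=1: a=4, p=49, q=4
  k=2: a=1, p=61, q=5
  k=3: a=2, p=171, q=14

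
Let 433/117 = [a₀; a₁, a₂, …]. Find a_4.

1

433 = 3·117 + 82   →  a_0 = 3
117 = 1·82 + 35   →  a_1 = 1
82 = 2·35 + 12   →  a_2 = 2
35 = 2·12 + 11   →  a_3 = 2
12 = 1·11 + 1   →  a_4 = 1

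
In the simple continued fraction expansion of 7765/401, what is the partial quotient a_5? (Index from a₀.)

7765 = 19·401 + 146   →  a_0 = 19
401 = 2·146 + 109   →  a_1 = 2
146 = 1·109 + 37   →  a_2 = 1
109 = 2·37 + 35   →  a_3 = 2
37 = 1·35 + 2   →  a_4 = 1
35 = 17·2 + 1   →  a_5 = 17

17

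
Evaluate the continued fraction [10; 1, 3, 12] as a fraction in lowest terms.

527/49

Fold from the inside: start with 12/1.
  3 + 1/12 = 37/12
  1 + 12/37 = 49/37
  10 + 37/49 = 527/49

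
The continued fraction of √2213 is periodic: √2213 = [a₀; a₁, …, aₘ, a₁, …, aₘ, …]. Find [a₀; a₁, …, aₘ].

a₀ = ⌊√2213⌋ = 47.
With m₀=0, d₀=1 and mₖ₊₁ = dₖaₖ − mₖ, dₖ₊₁ = (n − mₖ₊₁²)/dₖ, aₖ₊₁ = ⌊(a₀+mₖ₊₁)/dₖ₊₁⌋:
  k=1: m=47, d=4, a=23
  k=2: m=45, d=47, a=1
  k=3: m=2, d=47, a=1
  k=4: m=45, d=4, a=23
  k=5: m=47, d=1, a=94
d=1 and a=2a₀=94 at k=5, so the next step gives (m, d) = (47, 4) again — its k=1 value — and the period has length 5.

[47; 23, 1, 1, 23, 94]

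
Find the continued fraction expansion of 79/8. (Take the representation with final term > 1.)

[9; 1, 7]

79 = 9×8 + 7
8 = 1×7 + 1
7 = 7×1 + 0  (stop)
So 79/8 = [9; 1, 7].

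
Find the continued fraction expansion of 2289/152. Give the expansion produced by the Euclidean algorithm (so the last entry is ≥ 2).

2289 = 15*152 + 9
152 = 16*9 + 8
9 = 1*8 + 1
8 = 8*1 + 0  (stop)
So 2289/152 = [15; 16, 1, 8].

[15; 16, 1, 8]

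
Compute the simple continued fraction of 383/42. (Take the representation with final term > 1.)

383 = 9*42 + 5
42 = 8*5 + 2
5 = 2*2 + 1
2 = 2*1 + 0  (stop)
So 383/42 = [9; 8, 2, 2].

[9; 8, 2, 2]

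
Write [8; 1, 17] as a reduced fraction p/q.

Using pₖ = aₖpₖ₋₁ + pₖ₋₂ and qₖ = aₖqₖ₋₁ + qₖ₋₂:
  k=0: a=8, p=8, q=1
  k=1: a=1, p=9, q=1
  k=2: a=17, p=161, q=18

161/18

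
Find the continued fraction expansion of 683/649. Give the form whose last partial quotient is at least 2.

[1; 19, 11, 3]

683 = 1*649 + 34
649 = 19*34 + 3
34 = 11*3 + 1
3 = 3*1 + 0  (stop)
So 683/649 = [1; 19, 11, 3].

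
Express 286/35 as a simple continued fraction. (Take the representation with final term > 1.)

[8; 5, 1, 5]

286 = 8*35 + 6
35 = 5*6 + 5
6 = 1*5 + 1
5 = 5*1 + 0  (stop)
So 286/35 = [8; 5, 1, 5].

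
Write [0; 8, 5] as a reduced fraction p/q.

Fold from the inside: start with 5/1.
  8 + 1/5 = 41/5
  0 + 5/41 = 5/41

5/41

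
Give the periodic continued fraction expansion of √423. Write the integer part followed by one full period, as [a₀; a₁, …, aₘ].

a₀ = ⌊√423⌋ = 20.

[20; 1, 1, 3, 4, 3, 1, 1, 40]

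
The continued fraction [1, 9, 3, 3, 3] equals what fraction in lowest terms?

340/307

Using pₖ = aₖpₖ₋₁ + pₖ₋₂ and qₖ = aₖqₖ₋₁ + qₖ₋₂:
  k=0: a=1, p=1, q=1
  k=1: a=9, p=10, q=9
  k=2: a=3, p=31, q=28
  k=3: a=3, p=103, q=93
  k=4: a=3, p=340, q=307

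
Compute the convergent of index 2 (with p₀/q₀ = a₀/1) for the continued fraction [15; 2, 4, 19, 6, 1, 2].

139/9

Using pₖ = aₖpₖ₋₁ + pₖ₋₂, qₖ = aₖqₖ₋₁ + qₖ₋₂ (with p₋₁=1, p₋₂=0, q₋₁=0, q₋₂=1):
  k=0: a=15, p=15, q=1
  k=1: a=2, p=31, q=2
  k=2: a=4, p=139, q=9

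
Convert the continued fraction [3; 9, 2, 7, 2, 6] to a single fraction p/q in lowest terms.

Fold from the inside: start with 6/1.
  2 + 1/6 = 13/6
  7 + 6/13 = 97/13
  2 + 13/97 = 207/97
  9 + 97/207 = 1960/207
  3 + 207/1960 = 6087/1960

6087/1960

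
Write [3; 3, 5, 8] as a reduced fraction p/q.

434/131

Using pₖ = aₖpₖ₋₁ + pₖ₋₂ and qₖ = aₖqₖ₋₁ + qₖ₋₂:
  k=0: a=3, p=3, q=1
  k=1: a=3, p=10, q=3
  k=2: a=5, p=53, q=16
  k=3: a=8, p=434, q=131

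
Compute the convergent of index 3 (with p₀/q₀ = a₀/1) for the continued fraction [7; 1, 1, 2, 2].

38/5

Using pₖ = aₖpₖ₋₁ + pₖ₋₂, qₖ = aₖqₖ₋₁ + qₖ₋₂ (with p₋₁=1, p₋₂=0, q₋₁=0, q₋₂=1):
  k=0: a=7, p=7, q=1
  k=1: a=1, p=8, q=1
  k=2: a=1, p=15, q=2
  k=3: a=2, p=38, q=5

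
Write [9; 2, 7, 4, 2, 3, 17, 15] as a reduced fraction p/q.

Using pₖ = aₖpₖ₋₁ + pₖ₋₂ and qₖ = aₖqₖ₋₁ + qₖ₋₂:
  k=0: a=9, p=9, q=1
  k=1: a=2, p=19, q=2
  k=2: a=7, p=142, q=15
  k=3: a=4, p=587, q=62
  k=4: a=2, p=1316, q=139
  k=5: a=3, p=4535, q=479
  k=6: a=17, p=78411, q=8282
  k=7: a=15, p=1180700, q=124709

1180700/124709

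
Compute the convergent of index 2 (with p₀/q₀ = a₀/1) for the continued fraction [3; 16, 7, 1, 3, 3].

346/113

Using pₖ = aₖpₖ₋₁ + pₖ₋₂, qₖ = aₖqₖ₋₁ + qₖ₋₂ (with p₋₁=1, p₋₂=0, q₋₁=0, q₋₂=1):
  k=0: a=3, p=3, q=1
  k=1: a=16, p=49, q=16
  k=2: a=7, p=346, q=113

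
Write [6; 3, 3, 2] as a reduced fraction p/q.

145/23

Fold from the inside: start with 2/1.
  3 + 1/2 = 7/2
  3 + 2/7 = 23/7
  6 + 7/23 = 145/23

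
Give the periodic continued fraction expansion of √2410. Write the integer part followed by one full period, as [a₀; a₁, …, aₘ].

[49; 10, 1, 8, 1, 10, 98]

a₀ = ⌊√2410⌋ = 49.
With m₀=0, d₀=1 and mₖ₊₁ = dₖaₖ − mₖ, dₖ₊₁ = (n − mₖ₊₁²)/dₖ, aₖ₊₁ = ⌊(a₀+mₖ₊₁)/dₖ₊₁⌋:
  k=1: m=49, d=9, a=10
  k=2: m=41, d=81, a=1
  k=3: m=40, d=10, a=8
  k=4: m=40, d=81, a=1
  k=5: m=41, d=9, a=10
  k=6: m=49, d=1, a=98
d=1 and a=2a₀=98 at k=6, so the next step gives (m, d) = (49, 9) again — its k=1 value — and the period has length 6.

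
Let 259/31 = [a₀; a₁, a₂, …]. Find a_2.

1

259 = 8·31 + 11   →  a_0 = 8
31 = 2·11 + 9   →  a_1 = 2
11 = 1·9 + 2   →  a_2 = 1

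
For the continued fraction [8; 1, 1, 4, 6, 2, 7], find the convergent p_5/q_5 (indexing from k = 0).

Using pₖ = aₖpₖ₋₁ + pₖ₋₂, qₖ = aₖqₖ₋₁ + qₖ₋₂ (with p₋₁=1, p₋₂=0, q₋₁=0, q₋₂=1):
  k=0: a=8, p=8, q=1
  k=1: a=1, p=9, q=1
  k=2: a=1, p=17, q=2
  k=3: a=4, p=77, q=9
  k=4: a=6, p=479, q=56
  k=5: a=2, p=1035, q=121

1035/121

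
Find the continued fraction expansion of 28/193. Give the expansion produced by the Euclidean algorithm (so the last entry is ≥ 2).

28 = 0·193 + 28
193 = 6·28 + 25
28 = 1·25 + 3
25 = 8·3 + 1
3 = 3·1 + 0  (stop)
So 28/193 = [0; 6, 1, 8, 3].

[0; 6, 1, 8, 3]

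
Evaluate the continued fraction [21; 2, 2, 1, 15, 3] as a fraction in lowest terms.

7221/337

Fold from the inside: start with 3/1.
  15 + 1/3 = 46/3
  1 + 3/46 = 49/46
  2 + 46/49 = 144/49
  2 + 49/144 = 337/144
  21 + 144/337 = 7221/337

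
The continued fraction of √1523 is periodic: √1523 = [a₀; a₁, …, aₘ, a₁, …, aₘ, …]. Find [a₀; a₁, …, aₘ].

[39; 39, 78]

a₀ = ⌊√1523⌋ = 39.
With m₀=0, d₀=1 and mₖ₊₁ = dₖaₖ − mₖ, dₖ₊₁ = (n − mₖ₊₁²)/dₖ, aₖ₊₁ = ⌊(a₀+mₖ₊₁)/dₖ₊₁⌋:
  k=1: m=39, d=2, a=39
  k=2: m=39, d=1, a=78
d=1 and a=2a₀=78 at k=2, so the next step gives (m, d) = (39, 2) again — its k=1 value — and the period has length 2.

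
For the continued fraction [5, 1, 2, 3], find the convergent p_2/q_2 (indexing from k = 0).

17/3

Using pₖ = aₖpₖ₋₁ + pₖ₋₂, qₖ = aₖqₖ₋₁ + qₖ₋₂ (with p₋₁=1, p₋₂=0, q₋₁=0, q₋₂=1):
  k=0: a=5, p=5, q=1
  k=1: a=1, p=6, q=1
  k=2: a=2, p=17, q=3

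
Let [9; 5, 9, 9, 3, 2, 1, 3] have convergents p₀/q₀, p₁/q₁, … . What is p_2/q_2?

Using pₖ = aₖpₖ₋₁ + pₖ₋₂, qₖ = aₖqₖ₋₁ + qₖ₋₂ (with p₋₁=1, p₋₂=0, q₋₁=0, q₋₂=1):
  k=0: a=9, p=9, q=1
  k=1: a=5, p=46, q=5
  k=2: a=9, p=423, q=46

423/46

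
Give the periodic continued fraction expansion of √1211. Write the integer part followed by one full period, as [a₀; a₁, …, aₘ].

[34; 1, 3, 1, 68]

a₀ = ⌊√1211⌋ = 34.
With m₀=0, d₀=1 and mₖ₊₁ = dₖaₖ − mₖ, dₖ₊₁ = (n − mₖ₊₁²)/dₖ, aₖ₊₁ = ⌊(a₀+mₖ₊₁)/dₖ₊₁⌋:
  k=1: m=34, d=55, a=1
  k=2: m=21, d=14, a=3
  k=3: m=21, d=55, a=1
  k=4: m=34, d=1, a=68
d=1 and a=2a₀=68 at k=4, so the next step gives (m, d) = (34, 55) again — its k=1 value — and the period has length 4.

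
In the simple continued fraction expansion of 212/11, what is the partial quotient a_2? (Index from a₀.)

1

212 = 19·11 + 3   →  a_0 = 19
11 = 3·3 + 2   →  a_1 = 3
3 = 1·2 + 1   →  a_2 = 1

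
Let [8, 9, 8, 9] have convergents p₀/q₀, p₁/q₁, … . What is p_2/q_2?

592/73

Using pₖ = aₖpₖ₋₁ + pₖ₋₂, qₖ = aₖqₖ₋₁ + qₖ₋₂ (with p₋₁=1, p₋₂=0, q₋₁=0, q₋₂=1):
  k=0: a=8, p=8, q=1
  k=1: a=9, p=73, q=9
  k=2: a=8, p=592, q=73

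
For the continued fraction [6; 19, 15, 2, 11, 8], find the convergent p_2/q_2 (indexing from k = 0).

1731/286

Using pₖ = aₖpₖ₋₁ + pₖ₋₂, qₖ = aₖqₖ₋₁ + qₖ₋₂ (with p₋₁=1, p₋₂=0, q₋₁=0, q₋₂=1):
  k=0: a=6, p=6, q=1
  k=1: a=19, p=115, q=19
  k=2: a=15, p=1731, q=286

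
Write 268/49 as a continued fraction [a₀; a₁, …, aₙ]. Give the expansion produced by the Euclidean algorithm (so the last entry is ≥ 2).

[5; 2, 7, 1, 2]

268 = 5×49 + 23
49 = 2×23 + 3
23 = 7×3 + 2
3 = 1×2 + 1
2 = 2×1 + 0  (stop)
So 268/49 = [5; 2, 7, 1, 2].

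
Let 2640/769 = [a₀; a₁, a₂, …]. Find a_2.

2640 = 3·769 + 333   →  a_0 = 3
769 = 2·333 + 103   →  a_1 = 2
333 = 3·103 + 24   →  a_2 = 3

3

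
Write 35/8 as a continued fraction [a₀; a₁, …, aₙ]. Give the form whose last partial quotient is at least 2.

[4; 2, 1, 2]

35 = 4×8 + 3
8 = 2×3 + 2
3 = 1×2 + 1
2 = 2×1 + 0  (stop)
So 35/8 = [4; 2, 1, 2].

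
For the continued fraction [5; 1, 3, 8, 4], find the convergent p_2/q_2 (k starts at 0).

23/4

Using pₖ = aₖpₖ₋₁ + pₖ₋₂, qₖ = aₖqₖ₋₁ + qₖ₋₂ (with p₋₁=1, p₋₂=0, q₋₁=0, q₋₂=1):
  k=0: a=5, p=5, q=1
  k=1: a=1, p=6, q=1
  k=2: a=3, p=23, q=4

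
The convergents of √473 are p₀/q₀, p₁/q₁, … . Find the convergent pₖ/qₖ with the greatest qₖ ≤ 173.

√473 = [21; 1, 2, 1, 42, …] (period length 4).
Convergents:
  p_0/q_0 = 21/1
  p_1/q_1 = 22/1
  p_2/q_2 = 65/3
  p_3/q_3 = 87/4
  p_4/q_4 = 3719/171
  p_5/q_5 = 3806/175
q_4 = 171 ≤ 173 < 175 = q_5, so the answer is 3719/171.

3719/171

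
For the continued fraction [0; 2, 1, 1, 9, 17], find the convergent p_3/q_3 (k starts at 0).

Using pₖ = aₖpₖ₋₁ + pₖ₋₂, qₖ = aₖqₖ₋₁ + qₖ₋₂ (with p₋₁=1, p₋₂=0, q₋₁=0, q₋₂=1):
  k=0: a=0, p=0, q=1
  k=1: a=2, p=1, q=2
  k=2: a=1, p=1, q=3
  k=3: a=1, p=2, q=5

2/5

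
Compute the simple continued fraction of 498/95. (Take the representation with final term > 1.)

498 = 5*95 + 23
95 = 4*23 + 3
23 = 7*3 + 2
3 = 1*2 + 1
2 = 2*1 + 0  (stop)
So 498/95 = [5; 4, 7, 1, 2].

[5; 4, 7, 1, 2]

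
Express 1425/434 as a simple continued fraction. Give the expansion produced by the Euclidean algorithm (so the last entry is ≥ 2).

1425 = 3·434 + 123
434 = 3·123 + 65
123 = 1·65 + 58
65 = 1·58 + 7
58 = 8·7 + 2
7 = 3·2 + 1
2 = 2·1 + 0  (stop)
So 1425/434 = [3; 3, 1, 1, 8, 3, 2].

[3; 3, 1, 1, 8, 3, 2]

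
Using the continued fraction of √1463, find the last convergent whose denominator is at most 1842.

46817/1224

√1463 = [38; 4, 76, …] (period length 2).
Convergents:
  p_0/q_0 = 38/1
  p_1/q_1 = 153/4
  p_2/q_2 = 11666/305
  p_3/q_3 = 46817/1224
  p_4/q_4 = 3569758/93329
q_3 = 1224 ≤ 1842 < 93329 = q_4, so the answer is 46817/1224.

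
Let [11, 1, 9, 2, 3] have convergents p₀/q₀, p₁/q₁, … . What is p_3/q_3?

Using pₖ = aₖpₖ₋₁ + pₖ₋₂, qₖ = aₖqₖ₋₁ + qₖ₋₂ (with p₋₁=1, p₋₂=0, q₋₁=0, q₋₂=1):
  k=0: a=11, p=11, q=1
  k=1: a=1, p=12, q=1
  k=2: a=9, p=119, q=10
  k=3: a=2, p=250, q=21

250/21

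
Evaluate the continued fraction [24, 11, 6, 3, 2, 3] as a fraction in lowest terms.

40591/1685

Fold from the inside: start with 3/1.
  2 + 1/3 = 7/3
  3 + 3/7 = 24/7
  6 + 7/24 = 151/24
  11 + 24/151 = 1685/151
  24 + 151/1685 = 40591/1685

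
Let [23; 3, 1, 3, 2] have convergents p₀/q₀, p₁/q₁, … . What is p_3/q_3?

349/15

Using pₖ = aₖpₖ₋₁ + pₖ₋₂, qₖ = aₖqₖ₋₁ + qₖ₋₂ (with p₋₁=1, p₋₂=0, q₋₁=0, q₋₂=1):
  k=0: a=23, p=23, q=1
  k=1: a=3, p=70, q=3
  k=2: a=1, p=93, q=4
  k=3: a=3, p=349, q=15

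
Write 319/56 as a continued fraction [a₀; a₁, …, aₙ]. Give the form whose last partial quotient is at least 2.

319 = 5·56 + 39
56 = 1·39 + 17
39 = 2·17 + 5
17 = 3·5 + 2
5 = 2·2 + 1
2 = 2·1 + 0  (stop)
So 319/56 = [5; 1, 2, 3, 2, 2].

[5; 1, 2, 3, 2, 2]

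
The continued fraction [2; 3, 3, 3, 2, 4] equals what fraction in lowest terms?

Fold from the inside: start with 4/1.
  2 + 1/4 = 9/4
  3 + 4/9 = 31/9
  3 + 9/31 = 102/31
  3 + 31/102 = 337/102
  2 + 102/337 = 776/337

776/337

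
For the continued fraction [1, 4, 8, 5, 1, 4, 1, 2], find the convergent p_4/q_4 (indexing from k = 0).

Using pₖ = aₖpₖ₋₁ + pₖ₋₂, qₖ = aₖqₖ₋₁ + qₖ₋₂ (with p₋₁=1, p₋₂=0, q₋₁=0, q₋₂=1):
  k=0: a=1, p=1, q=1
  k=1: a=4, p=5, q=4
  k=2: a=8, p=41, q=33
  k=3: a=5, p=210, q=169
  k=4: a=1, p=251, q=202

251/202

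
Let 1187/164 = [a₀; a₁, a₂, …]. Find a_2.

1187 = 7·164 + 39   →  a_0 = 7
164 = 4·39 + 8   →  a_1 = 4
39 = 4·8 + 7   →  a_2 = 4

4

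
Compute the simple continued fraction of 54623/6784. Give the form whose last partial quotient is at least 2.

[8; 19, 3, 19, 6]

54623 = 8×6784 + 351
6784 = 19×351 + 115
351 = 3×115 + 6
115 = 19×6 + 1
6 = 6×1 + 0  (stop)
So 54623/6784 = [8; 19, 3, 19, 6].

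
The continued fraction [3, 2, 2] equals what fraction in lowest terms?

Using pₖ = aₖpₖ₋₁ + pₖ₋₂ and qₖ = aₖqₖ₋₁ + qₖ₋₂:
  k=0: a=3, p=3, q=1
  k=1: a=2, p=7, q=2
  k=2: a=2, p=17, q=5

17/5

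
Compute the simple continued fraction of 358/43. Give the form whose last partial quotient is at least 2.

[8; 3, 14]

358 = 8×43 + 14
43 = 3×14 + 1
14 = 14×1 + 0  (stop)
So 358/43 = [8; 3, 14].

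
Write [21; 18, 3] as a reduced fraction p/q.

1158/55

Using pₖ = aₖpₖ₋₁ + pₖ₋₂ and qₖ = aₖqₖ₋₁ + qₖ₋₂:
  k=0: a=21, p=21, q=1
  k=1: a=18, p=379, q=18
  k=2: a=3, p=1158, q=55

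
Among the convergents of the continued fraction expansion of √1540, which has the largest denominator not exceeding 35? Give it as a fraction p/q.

√1540 = [39; 4, 8, 2, 8, 4, 78, …] (period length 6).
Convergents:
  p_0/q_0 = 39/1
  p_1/q_1 = 157/4
  p_2/q_2 = 1295/33
  p_3/q_3 = 2747/70
q_2 = 33 ≤ 35 < 70 = q_3, so the answer is 1295/33.

1295/33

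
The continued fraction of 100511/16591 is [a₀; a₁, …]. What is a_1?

17

100511 = 6·16591 + 965   →  a_0 = 6
16591 = 17·965 + 186   →  a_1 = 17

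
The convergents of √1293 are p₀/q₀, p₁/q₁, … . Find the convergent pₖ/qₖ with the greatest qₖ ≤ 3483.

62100/1727

√1293 = [35; 1, 22, 1, 70, …] (period length 4).
Convergents:
  p_0/q_0 = 35/1
  p_1/q_1 = 36/1
  p_2/q_2 = 827/23
  p_3/q_3 = 863/24
  p_4/q_4 = 61237/1703
  p_5/q_5 = 62100/1727
  p_6/q_6 = 1427437/39697
q_5 = 1727 ≤ 3483 < 39697 = q_6, so the answer is 62100/1727.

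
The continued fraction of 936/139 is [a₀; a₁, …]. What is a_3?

936 = 6·139 + 102   →  a_0 = 6
139 = 1·102 + 37   →  a_1 = 1
102 = 2·37 + 28   →  a_2 = 2
37 = 1·28 + 9   →  a_3 = 1

1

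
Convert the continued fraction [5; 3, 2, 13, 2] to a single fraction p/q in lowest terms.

Using pₖ = aₖpₖ₋₁ + pₖ₋₂ and qₖ = aₖqₖ₋₁ + qₖ₋₂:
  k=0: a=5, p=5, q=1
  k=1: a=3, p=16, q=3
  k=2: a=2, p=37, q=7
  k=3: a=13, p=497, q=94
  k=4: a=2, p=1031, q=195

1031/195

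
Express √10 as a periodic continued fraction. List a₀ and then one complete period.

a₀ = ⌊√10⌋ = 3.
With m₀=0, d₀=1 and mₖ₊₁ = dₖaₖ − mₖ, dₖ₊₁ = (n − mₖ₊₁²)/dₖ, aₖ₊₁ = ⌊(a₀+mₖ₊₁)/dₖ₊₁⌋:
  k=1: m=3, d=1, a=6
d=1 and a=2a₀=6 at k=1, so the next step gives (m, d) = (3, 1) again — its k=1 value — and the period has length 1.

[3; 6]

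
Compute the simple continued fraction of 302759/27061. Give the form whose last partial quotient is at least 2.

302759 = 11·27061 + 5088
27061 = 5·5088 + 1621
5088 = 3·1621 + 225
1621 = 7·225 + 46
225 = 4·46 + 41
46 = 1·41 + 5
41 = 8·5 + 1
5 = 5·1 + 0  (stop)
So 302759/27061 = [11; 5, 3, 7, 4, 1, 8, 5].

[11; 5, 3, 7, 4, 1, 8, 5]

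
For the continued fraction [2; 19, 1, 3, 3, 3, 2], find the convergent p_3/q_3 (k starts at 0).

162/79

Using pₖ = aₖpₖ₋₁ + pₖ₋₂, qₖ = aₖqₖ₋₁ + qₖ₋₂ (with p₋₁=1, p₋₂=0, q₋₁=0, q₋₂=1):
  k=0: a=2, p=2, q=1
  k=1: a=19, p=39, q=19
  k=2: a=1, p=41, q=20
  k=3: a=3, p=162, q=79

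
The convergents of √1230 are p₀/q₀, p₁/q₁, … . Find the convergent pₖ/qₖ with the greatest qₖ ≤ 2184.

√1230 = [35; 14, 70, …] (period length 2).
Convergents:
  p_0/q_0 = 35/1
  p_1/q_1 = 491/14
  p_2/q_2 = 34405/981
  p_3/q_3 = 482161/13748
q_2 = 981 ≤ 2184 < 13748 = q_3, so the answer is 34405/981.

34405/981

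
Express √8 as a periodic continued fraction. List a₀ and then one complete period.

[2; 1, 4]

a₀ = ⌊√8⌋ = 2.
With m₀=0, d₀=1 and mₖ₊₁ = dₖaₖ − mₖ, dₖ₊₁ = (n − mₖ₊₁²)/dₖ, aₖ₊₁ = ⌊(a₀+mₖ₊₁)/dₖ₊₁⌋:
  k=1: m=2, d=4, a=1
  k=2: m=2, d=1, a=4
d=1 and a=2a₀=4 at k=2, so the next step gives (m, d) = (2, 4) again — its k=1 value — and the period has length 2.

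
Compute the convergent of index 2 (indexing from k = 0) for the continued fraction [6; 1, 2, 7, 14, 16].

Using pₖ = aₖpₖ₋₁ + pₖ₋₂, qₖ = aₖqₖ₋₁ + qₖ₋₂ (with p₋₁=1, p₋₂=0, q₋₁=0, q₋₂=1):
  k=0: a=6, p=6, q=1
  k=1: a=1, p=7, q=1
  k=2: a=2, p=20, q=3

20/3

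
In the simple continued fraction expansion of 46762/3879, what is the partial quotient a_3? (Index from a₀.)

46762 = 12·3879 + 214   →  a_0 = 12
3879 = 18·214 + 27   →  a_1 = 18
214 = 7·27 + 25   →  a_2 = 7
27 = 1·25 + 2   →  a_3 = 1

1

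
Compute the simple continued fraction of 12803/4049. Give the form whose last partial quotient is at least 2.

[3; 6, 5, 1, 4, 7, 3]

12803 = 3×4049 + 656
4049 = 6×656 + 113
656 = 5×113 + 91
113 = 1×91 + 22
91 = 4×22 + 3
22 = 7×3 + 1
3 = 3×1 + 0  (stop)
So 12803/4049 = [3; 6, 5, 1, 4, 7, 3].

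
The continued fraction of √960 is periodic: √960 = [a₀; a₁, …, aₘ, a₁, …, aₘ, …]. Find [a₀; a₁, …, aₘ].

a₀ = ⌊√960⌋ = 30.
With m₀=0, d₀=1 and mₖ₊₁ = dₖaₖ − mₖ, dₖ₊₁ = (n − mₖ₊₁²)/dₖ, aₖ₊₁ = ⌊(a₀+mₖ₊₁)/dₖ₊₁⌋:
  k=1: m=30, d=60, a=1
  k=2: m=30, d=1, a=60
d=1 and a=2a₀=60 at k=2, so the next step gives (m, d) = (30, 60) again — its k=1 value — and the period has length 2.

[30; 1, 60]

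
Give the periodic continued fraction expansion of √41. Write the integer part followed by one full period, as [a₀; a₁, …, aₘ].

[6; 2, 2, 12]

a₀ = ⌊√41⌋ = 6.
With m₀=0, d₀=1 and mₖ₊₁ = dₖaₖ − mₖ, dₖ₊₁ = (n − mₖ₊₁²)/dₖ, aₖ₊₁ = ⌊(a₀+mₖ₊₁)/dₖ₊₁⌋:
  k=1: m=6, d=5, a=2
  k=2: m=4, d=5, a=2
  k=3: m=6, d=1, a=12
d=1 and a=2a₀=12 at k=3, so the next step gives (m, d) = (6, 5) again — its k=1 value — and the period has length 3.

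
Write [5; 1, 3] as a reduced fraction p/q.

Using pₖ = aₖpₖ₋₁ + pₖ₋₂ and qₖ = aₖqₖ₋₁ + qₖ₋₂:
  k=0: a=5, p=5, q=1
  k=1: a=1, p=6, q=1
  k=2: a=3, p=23, q=4

23/4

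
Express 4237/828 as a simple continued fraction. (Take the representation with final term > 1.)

[5; 8, 1, 1, 6, 2, 3]

4237 = 5·828 + 97
828 = 8·97 + 52
97 = 1·52 + 45
52 = 1·45 + 7
45 = 6·7 + 3
7 = 2·3 + 1
3 = 3·1 + 0  (stop)
So 4237/828 = [5; 8, 1, 1, 6, 2, 3].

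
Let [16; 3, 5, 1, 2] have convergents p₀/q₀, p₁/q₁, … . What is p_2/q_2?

Using pₖ = aₖpₖ₋₁ + pₖ₋₂, qₖ = aₖqₖ₋₁ + qₖ₋₂ (with p₋₁=1, p₋₂=0, q₋₁=0, q₋₂=1):
  k=0: a=16, p=16, q=1
  k=1: a=3, p=49, q=3
  k=2: a=5, p=261, q=16

261/16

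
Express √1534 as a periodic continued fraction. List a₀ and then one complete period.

[39; 6, 78]

a₀ = ⌊√1534⌋ = 39.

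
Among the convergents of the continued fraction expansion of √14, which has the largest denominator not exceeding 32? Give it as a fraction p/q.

√14 = [3; 1, 2, 1, 6, …] (period length 4).
Convergents:
  p_0/q_0 = 3/1
  p_1/q_1 = 4/1
  p_2/q_2 = 11/3
  p_3/q_3 = 15/4
  p_4/q_4 = 101/27
  p_5/q_5 = 116/31
  p_6/q_6 = 333/89
q_5 = 31 ≤ 32 < 89 = q_6, so the answer is 116/31.

116/31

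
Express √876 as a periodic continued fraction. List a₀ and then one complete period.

[29; 1, 1, 2, 14, 2, 1, 1, 58]

a₀ = ⌊√876⌋ = 29.
With m₀=0, d₀=1 and mₖ₊₁ = dₖaₖ − mₖ, dₖ₊₁ = (n − mₖ₊₁²)/dₖ, aₖ₊₁ = ⌊(a₀+mₖ₊₁)/dₖ₊₁⌋:
  k=1: m=29, d=35, a=1
  k=2: m=6, d=24, a=1
  k=3: m=18, d=23, a=2
  k=4: m=28, d=4, a=14
  k=5: m=28, d=23, a=2
  k=6: m=18, d=24, a=1
  k=7: m=6, d=35, a=1
  k=8: m=29, d=1, a=58
d=1 and a=2a₀=58 at k=8, so the next step gives (m, d) = (29, 35) again — its k=1 value — and the period has length 8.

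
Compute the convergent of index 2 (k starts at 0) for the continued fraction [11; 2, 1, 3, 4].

34/3

Using pₖ = aₖpₖ₋₁ + pₖ₋₂, qₖ = aₖqₖ₋₁ + qₖ₋₂ (with p₋₁=1, p₋₂=0, q₋₁=0, q₋₂=1):
  k=0: a=11, p=11, q=1
  k=1: a=2, p=23, q=2
  k=2: a=1, p=34, q=3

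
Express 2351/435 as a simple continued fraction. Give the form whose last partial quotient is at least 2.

[5; 2, 2, 8, 3, 3]

2351 = 5·435 + 176
435 = 2·176 + 83
176 = 2·83 + 10
83 = 8·10 + 3
10 = 3·3 + 1
3 = 3·1 + 0  (stop)
So 2351/435 = [5; 2, 2, 8, 3, 3].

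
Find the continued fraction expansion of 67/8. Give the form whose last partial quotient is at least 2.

[8; 2, 1, 2]

67 = 8·8 + 3
8 = 2·3 + 2
3 = 1·2 + 1
2 = 2·1 + 0  (stop)
So 67/8 = [8; 2, 1, 2].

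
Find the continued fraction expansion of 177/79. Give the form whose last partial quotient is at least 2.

[2; 4, 6, 3]

177 = 2×79 + 19
79 = 4×19 + 3
19 = 6×3 + 1
3 = 3×1 + 0  (stop)
So 177/79 = [2; 4, 6, 3].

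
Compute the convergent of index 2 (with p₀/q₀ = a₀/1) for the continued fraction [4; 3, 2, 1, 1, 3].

30/7

Using pₖ = aₖpₖ₋₁ + pₖ₋₂, qₖ = aₖqₖ₋₁ + qₖ₋₂ (with p₋₁=1, p₋₂=0, q₋₁=0, q₋₂=1):
  k=0: a=4, p=4, q=1
  k=1: a=3, p=13, q=3
  k=2: a=2, p=30, q=7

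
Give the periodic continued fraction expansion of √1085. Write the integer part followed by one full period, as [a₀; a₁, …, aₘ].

[32; 1, 15, 2, 15, 1, 64]

a₀ = ⌊√1085⌋ = 32.
With m₀=0, d₀=1 and mₖ₊₁ = dₖaₖ − mₖ, dₖ₊₁ = (n − mₖ₊₁²)/dₖ, aₖ₊₁ = ⌊(a₀+mₖ₊₁)/dₖ₊₁⌋:
  k=1: m=32, d=61, a=1
  k=2: m=29, d=4, a=15
  k=3: m=31, d=31, a=2
  k=4: m=31, d=4, a=15
  k=5: m=29, d=61, a=1
  k=6: m=32, d=1, a=64
d=1 and a=2a₀=64 at k=6, so the next step gives (m, d) = (32, 61) again — its k=1 value — and the period has length 6.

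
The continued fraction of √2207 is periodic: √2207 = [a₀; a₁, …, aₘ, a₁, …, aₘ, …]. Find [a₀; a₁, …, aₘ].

[46; 1, 45, 1, 92]

a₀ = ⌊√2207⌋ = 46.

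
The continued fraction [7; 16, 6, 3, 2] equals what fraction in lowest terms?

5021/711

Using pₖ = aₖpₖ₋₁ + pₖ₋₂ and qₖ = aₖqₖ₋₁ + qₖ₋₂:
  k=0: a=7, p=7, q=1
  k=1: a=16, p=113, q=16
  k=2: a=6, p=685, q=97
  k=3: a=3, p=2168, q=307
  k=4: a=2, p=5021, q=711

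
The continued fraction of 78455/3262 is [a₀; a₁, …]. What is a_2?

78455 = 24·3262 + 167   →  a_0 = 24
3262 = 19·167 + 89   →  a_1 = 19
167 = 1·89 + 78   →  a_2 = 1

1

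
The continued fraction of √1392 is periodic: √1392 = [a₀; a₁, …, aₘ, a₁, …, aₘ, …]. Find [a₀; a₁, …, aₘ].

a₀ = ⌊√1392⌋ = 37.
With m₀=0, d₀=1 and mₖ₊₁ = dₖaₖ − mₖ, dₖ₊₁ = (n − mₖ₊₁²)/dₖ, aₖ₊₁ = ⌊(a₀+mₖ₊₁)/dₖ₊₁⌋:
  k=1: m=37, d=23, a=3
  k=2: m=32, d=16, a=4
  k=3: m=32, d=23, a=3
  k=4: m=37, d=1, a=74
d=1 and a=2a₀=74 at k=4, so the next step gives (m, d) = (37, 23) again — its k=1 value — and the period has length 4.

[37; 3, 4, 3, 74]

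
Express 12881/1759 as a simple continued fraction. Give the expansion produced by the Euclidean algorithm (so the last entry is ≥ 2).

12881 = 7×1759 + 568
1759 = 3×568 + 55
568 = 10×55 + 18
55 = 3×18 + 1
18 = 18×1 + 0  (stop)
So 12881/1759 = [7; 3, 10, 3, 18].

[7; 3, 10, 3, 18]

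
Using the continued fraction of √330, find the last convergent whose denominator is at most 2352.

23761/1308

√330 = [18; 6, 36, …] (period length 2).
Convergents:
  p_0/q_0 = 18/1
  p_1/q_1 = 109/6
  p_2/q_2 = 3942/217
  p_3/q_3 = 23761/1308
  p_4/q_4 = 859338/47305
q_3 = 1308 ≤ 2352 < 47305 = q_4, so the answer is 23761/1308.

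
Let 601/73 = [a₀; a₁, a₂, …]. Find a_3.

601 = 8·73 + 17   →  a_0 = 8
73 = 4·17 + 5   →  a_1 = 4
17 = 3·5 + 2   →  a_2 = 3
5 = 2·2 + 1   →  a_3 = 2

2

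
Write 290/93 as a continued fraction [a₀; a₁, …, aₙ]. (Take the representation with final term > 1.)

[3; 8, 2, 5]

290 = 3*93 + 11
93 = 8*11 + 5
11 = 2*5 + 1
5 = 5*1 + 0  (stop)
So 290/93 = [3; 8, 2, 5].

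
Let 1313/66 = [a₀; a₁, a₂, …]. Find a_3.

1313 = 19·66 + 59   →  a_0 = 19
66 = 1·59 + 7   →  a_1 = 1
59 = 8·7 + 3   →  a_2 = 8
7 = 2·3 + 1   →  a_3 = 2

2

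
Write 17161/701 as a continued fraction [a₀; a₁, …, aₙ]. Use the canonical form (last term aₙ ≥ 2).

[24; 2, 12, 2, 13]

17161 = 24*701 + 337
701 = 2*337 + 27
337 = 12*27 + 13
27 = 2*13 + 1
13 = 13*1 + 0  (stop)
So 17161/701 = [24; 2, 12, 2, 13].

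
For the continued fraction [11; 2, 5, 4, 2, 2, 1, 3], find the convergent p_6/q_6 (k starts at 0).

4067/355

Using pₖ = aₖpₖ₋₁ + pₖ₋₂, qₖ = aₖqₖ₋₁ + qₖ₋₂ (with p₋₁=1, p₋₂=0, q₋₁=0, q₋₂=1):
  k=0: a=11, p=11, q=1
  k=1: a=2, p=23, q=2
  k=2: a=5, p=126, q=11
  k=3: a=4, p=527, q=46
  k=4: a=2, p=1180, q=103
  k=5: a=2, p=2887, q=252
  k=6: a=1, p=4067, q=355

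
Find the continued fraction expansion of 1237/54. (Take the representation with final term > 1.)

1237 = 22×54 + 49
54 = 1×49 + 5
49 = 9×5 + 4
5 = 1×4 + 1
4 = 4×1 + 0  (stop)
So 1237/54 = [22; 1, 9, 1, 4].

[22; 1, 9, 1, 4]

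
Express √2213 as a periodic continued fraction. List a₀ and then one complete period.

[47; 23, 1, 1, 23, 94]

a₀ = ⌊√2213⌋ = 47.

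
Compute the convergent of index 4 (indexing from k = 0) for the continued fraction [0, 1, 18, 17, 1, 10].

325/343

Using pₖ = aₖpₖ₋₁ + pₖ₋₂, qₖ = aₖqₖ₋₁ + qₖ₋₂ (with p₋₁=1, p₋₂=0, q₋₁=0, q₋₂=1):
  k=0: a=0, p=0, q=1
  k=1: a=1, p=1, q=1
  k=2: a=18, p=18, q=19
  k=3: a=17, p=307, q=324
  k=4: a=1, p=325, q=343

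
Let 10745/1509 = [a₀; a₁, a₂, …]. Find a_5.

3

10745 = 7·1509 + 182   →  a_0 = 7
1509 = 8·182 + 53   →  a_1 = 8
182 = 3·53 + 23   →  a_2 = 3
53 = 2·23 + 7   →  a_3 = 2
23 = 3·7 + 2   →  a_4 = 3
7 = 3·2 + 1   →  a_5 = 3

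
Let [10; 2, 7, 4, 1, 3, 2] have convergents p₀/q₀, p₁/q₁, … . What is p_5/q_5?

Using pₖ = aₖpₖ₋₁ + pₖ₋₂, qₖ = aₖqₖ₋₁ + qₖ₋₂ (with p₋₁=1, p₋₂=0, q₋₁=0, q₋₂=1):
  k=0: a=10, p=10, q=1
  k=1: a=2, p=21, q=2
  k=2: a=7, p=157, q=15
  k=3: a=4, p=649, q=62
  k=4: a=1, p=806, q=77
  k=5: a=3, p=3067, q=293

3067/293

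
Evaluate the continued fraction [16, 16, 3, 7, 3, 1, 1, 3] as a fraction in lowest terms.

149659/9318

Fold from the inside: start with 3/1.
  1 + 1/3 = 4/3
  1 + 3/4 = 7/4
  3 + 4/7 = 25/7
  7 + 7/25 = 182/25
  3 + 25/182 = 571/182
  16 + 182/571 = 9318/571
  16 + 571/9318 = 149659/9318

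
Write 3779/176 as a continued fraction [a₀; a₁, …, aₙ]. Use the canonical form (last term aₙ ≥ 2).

[21; 2, 8, 3, 3]

3779 = 21·176 + 83
176 = 2·83 + 10
83 = 8·10 + 3
10 = 3·3 + 1
3 = 3·1 + 0  (stop)
So 3779/176 = [21; 2, 8, 3, 3].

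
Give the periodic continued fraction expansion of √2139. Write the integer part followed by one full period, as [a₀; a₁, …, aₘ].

[46; 4, 92]

a₀ = ⌊√2139⌋ = 46.
With m₀=0, d₀=1 and mₖ₊₁ = dₖaₖ − mₖ, dₖ₊₁ = (n − mₖ₊₁²)/dₖ, aₖ₊₁ = ⌊(a₀+mₖ₊₁)/dₖ₊₁⌋:
  k=1: m=46, d=23, a=4
  k=2: m=46, d=1, a=92
d=1 and a=2a₀=92 at k=2, so the next step gives (m, d) = (46, 23) again — its k=1 value — and the period has length 2.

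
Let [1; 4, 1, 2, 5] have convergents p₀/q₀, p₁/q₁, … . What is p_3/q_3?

17/14

Using pₖ = aₖpₖ₋₁ + pₖ₋₂, qₖ = aₖqₖ₋₁ + qₖ₋₂ (with p₋₁=1, p₋₂=0, q₋₁=0, q₋₂=1):
  k=0: a=1, p=1, q=1
  k=1: a=4, p=5, q=4
  k=2: a=1, p=6, q=5
  k=3: a=2, p=17, q=14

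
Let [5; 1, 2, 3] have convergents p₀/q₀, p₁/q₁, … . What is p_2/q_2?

17/3

Using pₖ = aₖpₖ₋₁ + pₖ₋₂, qₖ = aₖqₖ₋₁ + qₖ₋₂ (with p₋₁=1, p₋₂=0, q₋₁=0, q₋₂=1):
  k=0: a=5, p=5, q=1
  k=1: a=1, p=6, q=1
  k=2: a=2, p=17, q=3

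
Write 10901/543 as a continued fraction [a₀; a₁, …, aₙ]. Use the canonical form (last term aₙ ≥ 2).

[20; 13, 4, 10]

10901 = 20*543 + 41
543 = 13*41 + 10
41 = 4*10 + 1
10 = 10*1 + 0  (stop)
So 10901/543 = [20; 13, 4, 10].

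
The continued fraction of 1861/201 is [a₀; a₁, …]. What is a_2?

1861 = 9·201 + 52   →  a_0 = 9
201 = 3·52 + 45   →  a_1 = 3
52 = 1·45 + 7   →  a_2 = 1

1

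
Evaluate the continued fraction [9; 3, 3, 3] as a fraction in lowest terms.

307/33

Using pₖ = aₖpₖ₋₁ + pₖ₋₂ and qₖ = aₖqₖ₋₁ + qₖ₋₂:
  k=0: a=9, p=9, q=1
  k=1: a=3, p=28, q=3
  k=2: a=3, p=93, q=10
  k=3: a=3, p=307, q=33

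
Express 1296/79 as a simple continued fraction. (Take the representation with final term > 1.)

[16; 2, 2, 7, 2]

1296 = 16×79 + 32
79 = 2×32 + 15
32 = 2×15 + 2
15 = 7×2 + 1
2 = 2×1 + 0  (stop)
So 1296/79 = [16; 2, 2, 7, 2].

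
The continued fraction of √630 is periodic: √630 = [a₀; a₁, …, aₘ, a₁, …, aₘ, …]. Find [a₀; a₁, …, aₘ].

[25; 10, 50]

a₀ = ⌊√630⌋ = 25.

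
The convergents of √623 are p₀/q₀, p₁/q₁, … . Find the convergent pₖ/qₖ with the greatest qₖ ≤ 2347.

31175/1249

√623 = [24; 1, 23, 1, 48, …] (period length 4).
Convergents:
  p_0/q_0 = 24/1
  p_1/q_1 = 25/1
  p_2/q_2 = 599/24
  p_3/q_3 = 624/25
  p_4/q_4 = 30551/1224
  p_5/q_5 = 31175/1249
  p_6/q_6 = 747576/29951
q_5 = 1249 ≤ 2347 < 29951 = q_6, so the answer is 31175/1249.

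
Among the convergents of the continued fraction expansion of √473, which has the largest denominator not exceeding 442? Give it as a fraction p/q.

√473 = [21; 1, 2, 1, 42, …] (period length 4).
Convergents:
  p_0/q_0 = 21/1
  p_1/q_1 = 22/1
  p_2/q_2 = 65/3
  p_3/q_3 = 87/4
  p_4/q_4 = 3719/171
  p_5/q_5 = 3806/175
  p_6/q_6 = 11331/521
q_5 = 175 ≤ 442 < 521 = q_6, so the answer is 3806/175.

3806/175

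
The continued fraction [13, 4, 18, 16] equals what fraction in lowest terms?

Using pₖ = aₖpₖ₋₁ + pₖ₋₂ and qₖ = aₖqₖ₋₁ + qₖ₋₂:
  k=0: a=13, p=13, q=1
  k=1: a=4, p=53, q=4
  k=2: a=18, p=967, q=73
  k=3: a=16, p=15525, q=1172

15525/1172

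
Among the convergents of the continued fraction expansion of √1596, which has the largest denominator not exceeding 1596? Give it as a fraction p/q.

63081/1579

√1596 = [39; 1, 18, 1, 78, …] (period length 4).
Convergents:
  p_0/q_0 = 39/1
  p_1/q_1 = 40/1
  p_2/q_2 = 759/19
  p_3/q_3 = 799/20
  p_4/q_4 = 63081/1579
  p_5/q_5 = 63880/1599
q_4 = 1579 ≤ 1596 < 1599 = q_5, so the answer is 63081/1579.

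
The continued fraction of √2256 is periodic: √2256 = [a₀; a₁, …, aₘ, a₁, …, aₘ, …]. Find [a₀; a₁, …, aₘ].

a₀ = ⌊√2256⌋ = 47.
With m₀=0, d₀=1 and mₖ₊₁ = dₖaₖ − mₖ, dₖ₊₁ = (n − mₖ₊₁²)/dₖ, aₖ₊₁ = ⌊(a₀+mₖ₊₁)/dₖ₊₁⌋:
  k=1: m=47, d=47, a=2
  k=2: m=47, d=1, a=94
d=1 and a=2a₀=94 at k=2, so the next step gives (m, d) = (47, 47) again — its k=1 value — and the period has length 2.

[47; 2, 94]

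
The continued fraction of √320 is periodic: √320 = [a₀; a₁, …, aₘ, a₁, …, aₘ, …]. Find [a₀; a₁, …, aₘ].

a₀ = ⌊√320⌋ = 17.

[17; 1, 7, 1, 34]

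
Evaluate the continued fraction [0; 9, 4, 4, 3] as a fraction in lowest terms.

55/508

Fold from the inside: start with 3/1.
  4 + 1/3 = 13/3
  4 + 3/13 = 55/13
  9 + 13/55 = 508/55
  0 + 55/508 = 55/508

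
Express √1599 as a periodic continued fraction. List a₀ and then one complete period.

a₀ = ⌊√1599⌋ = 39.
With m₀=0, d₀=1 and mₖ₊₁ = dₖaₖ − mₖ, dₖ₊₁ = (n − mₖ₊₁²)/dₖ, aₖ₊₁ = ⌊(a₀+mₖ₊₁)/dₖ₊₁⌋:
  k=1: m=39, d=78, a=1
  k=2: m=39, d=1, a=78
d=1 and a=2a₀=78 at k=2, so the next step gives (m, d) = (39, 78) again — its k=1 value — and the period has length 2.

[39; 1, 78]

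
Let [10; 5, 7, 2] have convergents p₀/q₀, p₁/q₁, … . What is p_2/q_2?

Using pₖ = aₖpₖ₋₁ + pₖ₋₂, qₖ = aₖqₖ₋₁ + qₖ₋₂ (with p₋₁=1, p₋₂=0, q₋₁=0, q₋₂=1):
  k=0: a=10, p=10, q=1
  k=1: a=5, p=51, q=5
  k=2: a=7, p=367, q=36

367/36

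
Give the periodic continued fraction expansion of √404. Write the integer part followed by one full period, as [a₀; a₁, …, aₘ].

[20; 10, 40]

a₀ = ⌊√404⌋ = 20.
With m₀=0, d₀=1 and mₖ₊₁ = dₖaₖ − mₖ, dₖ₊₁ = (n − mₖ₊₁²)/dₖ, aₖ₊₁ = ⌊(a₀+mₖ₊₁)/dₖ₊₁⌋:
  k=1: m=20, d=4, a=10
  k=2: m=20, d=1, a=40
d=1 and a=2a₀=40 at k=2, so the next step gives (m, d) = (20, 4) again — its k=1 value — and the period has length 2.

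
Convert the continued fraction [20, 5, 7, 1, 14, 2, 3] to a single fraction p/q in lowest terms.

88717/4393

Using pₖ = aₖpₖ₋₁ + pₖ₋₂ and qₖ = aₖqₖ₋₁ + qₖ₋₂:
  k=0: a=20, p=20, q=1
  k=1: a=5, p=101, q=5
  k=2: a=7, p=727, q=36
  k=3: a=1, p=828, q=41
  k=4: a=14, p=12319, q=610
  k=5: a=2, p=25466, q=1261
  k=6: a=3, p=88717, q=4393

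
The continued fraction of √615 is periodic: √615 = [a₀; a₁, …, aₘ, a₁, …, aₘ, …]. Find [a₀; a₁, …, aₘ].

a₀ = ⌊√615⌋ = 24.

[24; 1, 3, 1, 48]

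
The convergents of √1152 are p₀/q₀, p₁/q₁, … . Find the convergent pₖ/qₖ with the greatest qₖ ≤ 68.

577/17

√1152 = [33; 1, 15, 1, 66, …] (period length 4).
Convergents:
  p_0/q_0 = 33/1
  p_1/q_1 = 34/1
  p_2/q_2 = 543/16
  p_3/q_3 = 577/17
  p_4/q_4 = 38625/1138
q_3 = 17 ≤ 68 < 1138 = q_4, so the answer is 577/17.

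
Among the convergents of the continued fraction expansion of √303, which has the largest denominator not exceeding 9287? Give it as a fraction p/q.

86843/4989

√303 = [17; 2, 2, 5, 2, 2, 34, …] (period length 6).
Convergents:
  p_0/q_0 = 17/1
  p_1/q_1 = 35/2
  p_2/q_2 = 87/5
  p_3/q_3 = 470/27
  p_4/q_4 = 1027/59
  p_5/q_5 = 2524/145
  p_6/q_6 = 86843/4989
  p_7/q_7 = 176210/10123
q_6 = 4989 ≤ 9287 < 10123 = q_7, so the answer is 86843/4989.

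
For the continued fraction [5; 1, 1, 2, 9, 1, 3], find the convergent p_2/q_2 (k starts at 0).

Using pₖ = aₖpₖ₋₁ + pₖ₋₂, qₖ = aₖqₖ₋₁ + qₖ₋₂ (with p₋₁=1, p₋₂=0, q₋₁=0, q₋₂=1):
  k=0: a=5, p=5, q=1
  k=1: a=1, p=6, q=1
  k=2: a=1, p=11, q=2

11/2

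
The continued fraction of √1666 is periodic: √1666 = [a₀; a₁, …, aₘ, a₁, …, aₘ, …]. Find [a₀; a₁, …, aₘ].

[40; 1, 4, 2, 4, 1, 80]

a₀ = ⌊√1666⌋ = 40.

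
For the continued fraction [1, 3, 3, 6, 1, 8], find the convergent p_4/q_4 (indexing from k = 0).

Using pₖ = aₖpₖ₋₁ + pₖ₋₂, qₖ = aₖqₖ₋₁ + qₖ₋₂ (with p₋₁=1, p₋₂=0, q₋₁=0, q₋₂=1):
  k=0: a=1, p=1, q=1
  k=1: a=3, p=4, q=3
  k=2: a=3, p=13, q=10
  k=3: a=6, p=82, q=63
  k=4: a=1, p=95, q=73

95/73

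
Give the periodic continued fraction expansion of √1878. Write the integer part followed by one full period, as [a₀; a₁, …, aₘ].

[43; 2, 1, 42, 1, 2, 86]

a₀ = ⌊√1878⌋ = 43.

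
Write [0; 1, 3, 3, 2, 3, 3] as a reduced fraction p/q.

Fold from the inside: start with 3/1.
  3 + 1/3 = 10/3
  2 + 3/10 = 23/10
  3 + 10/23 = 79/23
  3 + 23/79 = 260/79
  1 + 79/260 = 339/260
  0 + 260/339 = 260/339

260/339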